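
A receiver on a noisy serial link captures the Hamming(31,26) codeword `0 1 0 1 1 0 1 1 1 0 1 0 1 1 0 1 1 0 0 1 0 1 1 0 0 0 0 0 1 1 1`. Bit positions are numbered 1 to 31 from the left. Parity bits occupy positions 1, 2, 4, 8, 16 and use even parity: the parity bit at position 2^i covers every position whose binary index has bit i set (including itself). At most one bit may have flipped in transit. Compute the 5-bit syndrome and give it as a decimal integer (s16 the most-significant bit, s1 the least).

s1: b1⊕b3⊕b5⊕b7⊕b9⊕b11⊕b13⊕b15⊕b17⊕b19⊕b21⊕b23⊕b25⊕b27⊕b29⊕b31 = 0⊕0⊕1⊕1⊕1⊕1⊕1⊕0⊕1⊕0⊕0⊕1⊕0⊕0⊕1⊕1 = 1
s2: b2⊕b3⊕b6⊕b7⊕b10⊕b11⊕b14⊕b15⊕b18⊕b19⊕b22⊕b23⊕b26⊕b27⊕b30⊕b31 = 1⊕0⊕0⊕1⊕0⊕1⊕1⊕0⊕0⊕0⊕1⊕1⊕0⊕0⊕1⊕1 = 0
s4: b4⊕b5⊕b6⊕b7⊕b12⊕b13⊕b14⊕b15⊕b20⊕b21⊕b22⊕b23⊕b28⊕b29⊕b30⊕b31 = 1⊕1⊕0⊕1⊕0⊕1⊕1⊕0⊕1⊕0⊕1⊕1⊕0⊕1⊕1⊕1 = 1
s8: b8⊕b9⊕b10⊕b11⊕b12⊕b13⊕b14⊕b15⊕b24⊕b25⊕b26⊕b27⊕b28⊕b29⊕b30⊕b31 = 1⊕1⊕0⊕1⊕0⊕1⊕1⊕0⊕0⊕0⊕0⊕0⊕0⊕1⊕1⊕1 = 0
s16: b16⊕b17⊕b18⊕b19⊕b20⊕b21⊕b22⊕b23⊕b24⊕b25⊕b26⊕b27⊕b28⊕b29⊕b30⊕b31 = 1⊕1⊕0⊕0⊕1⊕0⊕1⊕1⊕0⊕0⊕0⊕0⊕0⊕1⊕1⊕1 = 0
Syndrome (s16...s1) = 00101 → position 5.

5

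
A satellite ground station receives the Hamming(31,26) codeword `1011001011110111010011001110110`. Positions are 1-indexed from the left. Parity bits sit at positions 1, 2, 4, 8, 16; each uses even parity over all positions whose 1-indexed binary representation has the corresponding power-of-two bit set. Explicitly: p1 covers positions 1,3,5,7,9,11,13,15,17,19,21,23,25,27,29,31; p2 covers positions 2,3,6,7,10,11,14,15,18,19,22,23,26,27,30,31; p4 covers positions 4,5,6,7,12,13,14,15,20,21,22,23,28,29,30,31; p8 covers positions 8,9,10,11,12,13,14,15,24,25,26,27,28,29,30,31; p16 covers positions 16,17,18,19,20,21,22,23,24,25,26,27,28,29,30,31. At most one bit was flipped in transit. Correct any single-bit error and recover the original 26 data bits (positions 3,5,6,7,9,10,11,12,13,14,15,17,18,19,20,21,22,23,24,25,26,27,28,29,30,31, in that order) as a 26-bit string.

10011111011010011001110100

s1: b1⊕b3⊕b5⊕b7⊕b9⊕b11⊕b13⊕b15⊕b17⊕b19⊕b21⊕b23⊕b25⊕b27⊕b29⊕b31 = 1⊕1⊕0⊕1⊕1⊕1⊕0⊕1⊕0⊕0⊕1⊕0⊕1⊕1⊕1⊕0 = 0
s2: b2⊕b3⊕b6⊕b7⊕b10⊕b11⊕b14⊕b15⊕b18⊕b19⊕b22⊕b23⊕b26⊕b27⊕b30⊕b31 = 0⊕1⊕0⊕1⊕1⊕1⊕1⊕1⊕1⊕0⊕1⊕0⊕1⊕1⊕1⊕0 = 1
s4: b4⊕b5⊕b6⊕b7⊕b12⊕b13⊕b14⊕b15⊕b20⊕b21⊕b22⊕b23⊕b28⊕b29⊕b30⊕b31 = 1⊕0⊕0⊕1⊕1⊕0⊕1⊕1⊕0⊕1⊕1⊕0⊕0⊕1⊕1⊕0 = 1
s8: b8⊕b9⊕b10⊕b11⊕b12⊕b13⊕b14⊕b15⊕b24⊕b25⊕b26⊕b27⊕b28⊕b29⊕b30⊕b31 = 0⊕1⊕1⊕1⊕1⊕0⊕1⊕1⊕0⊕1⊕1⊕1⊕0⊕1⊕1⊕0 = 1
s16: b16⊕b17⊕b18⊕b19⊕b20⊕b21⊕b22⊕b23⊕b24⊕b25⊕b26⊕b27⊕b28⊕b29⊕b30⊕b31 = 1⊕0⊕1⊕0⊕0⊕1⊕1⊕0⊕0⊕1⊕1⊕1⊕0⊕1⊕1⊕0 = 1
Syndrome (s16...s1) = 11110 → position 30.
Flip bit 30: corrected codeword = 1011001011110111010011001110100
Data bits at positions 3,5,6,7,9,10,11,12,13,14,15,17,18,19,20,21,22,23,24,25,26,27,28,29,30,31: 10011111011010011001110100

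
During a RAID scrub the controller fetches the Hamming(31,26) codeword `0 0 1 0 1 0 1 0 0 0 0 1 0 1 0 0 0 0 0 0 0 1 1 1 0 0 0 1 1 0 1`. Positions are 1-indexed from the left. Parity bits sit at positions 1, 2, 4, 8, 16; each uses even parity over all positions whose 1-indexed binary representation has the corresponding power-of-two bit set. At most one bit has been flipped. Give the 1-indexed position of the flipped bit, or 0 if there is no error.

4

s1: b1⊕b3⊕b5⊕b7⊕b9⊕b11⊕b13⊕b15⊕b17⊕b19⊕b21⊕b23⊕b25⊕b27⊕b29⊕b31 = 0⊕1⊕1⊕1⊕0⊕0⊕0⊕0⊕0⊕0⊕0⊕1⊕0⊕0⊕1⊕1 = 0
s2: b2⊕b3⊕b6⊕b7⊕b10⊕b11⊕b14⊕b15⊕b18⊕b19⊕b22⊕b23⊕b26⊕b27⊕b30⊕b31 = 0⊕1⊕0⊕1⊕0⊕0⊕1⊕0⊕0⊕0⊕1⊕1⊕0⊕0⊕0⊕1 = 0
s4: b4⊕b5⊕b6⊕b7⊕b12⊕b13⊕b14⊕b15⊕b20⊕b21⊕b22⊕b23⊕b28⊕b29⊕b30⊕b31 = 0⊕1⊕0⊕1⊕1⊕0⊕1⊕0⊕0⊕0⊕1⊕1⊕1⊕1⊕0⊕1 = 1
s8: b8⊕b9⊕b10⊕b11⊕b12⊕b13⊕b14⊕b15⊕b24⊕b25⊕b26⊕b27⊕b28⊕b29⊕b30⊕b31 = 0⊕0⊕0⊕0⊕1⊕0⊕1⊕0⊕1⊕0⊕0⊕0⊕1⊕1⊕0⊕1 = 0
s16: b16⊕b17⊕b18⊕b19⊕b20⊕b21⊕b22⊕b23⊕b24⊕b25⊕b26⊕b27⊕b28⊕b29⊕b30⊕b31 = 0⊕0⊕0⊕0⊕0⊕0⊕1⊕1⊕1⊕0⊕0⊕0⊕1⊕1⊕0⊕1 = 0
Syndrome (s16...s1) = 00100 → position 4.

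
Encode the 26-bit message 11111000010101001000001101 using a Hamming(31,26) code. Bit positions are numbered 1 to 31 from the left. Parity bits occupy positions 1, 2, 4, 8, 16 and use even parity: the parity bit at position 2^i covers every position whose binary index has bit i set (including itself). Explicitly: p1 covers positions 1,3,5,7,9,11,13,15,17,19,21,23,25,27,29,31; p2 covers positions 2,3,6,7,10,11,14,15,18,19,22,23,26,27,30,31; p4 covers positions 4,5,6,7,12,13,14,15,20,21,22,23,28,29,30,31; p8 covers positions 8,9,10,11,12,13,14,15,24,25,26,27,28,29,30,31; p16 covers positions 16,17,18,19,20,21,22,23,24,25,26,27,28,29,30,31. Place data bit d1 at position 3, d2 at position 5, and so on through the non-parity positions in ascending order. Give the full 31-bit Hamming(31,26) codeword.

Place data bits at non-power-of-two positions: b3=1, b5=1, b6=1, b7=1, b9=1, b10=0, b11=0, b12=0, b13=0, b14=1, b15=0, b17=1, b18=0, b19=1, b20=0, b21=0, b22=1, b23=0, b24=0, b25=0, b26=0, b27=0, b28=1, b29=1, b30=0, b31=1.
p1 = XOR of data positions {3,5,7,9,11,13,15,17,19,21,23,25,27,29,31} = 1⊕1⊕1⊕1⊕0⊕0⊕0⊕1⊕1⊕0⊕0⊕0⊕0⊕1⊕1 = 0
p2 = XOR of data positions {3,6,7,10,11,14,15,18,19,22,23,26,27,30,31} = 1⊕1⊕1⊕0⊕0⊕1⊕0⊕0⊕1⊕1⊕0⊕0⊕0⊕0⊕1 = 1
p4 = XOR of data positions {5,6,7,12,13,14,15,20,21,22,23,28,29,30,31} = 1⊕1⊕1⊕0⊕0⊕1⊕0⊕0⊕0⊕1⊕0⊕1⊕1⊕0⊕1 = 0
p8 = XOR of data positions {9,10,11,12,13,14,15,24,25,26,27,28,29,30,31} = 1⊕0⊕0⊕0⊕0⊕1⊕0⊕0⊕0⊕0⊕0⊕1⊕1⊕0⊕1 = 1
p16 = XOR of data positions {17,18,19,20,21,22,23,24,25,26,27,28,29,30,31} = 1⊕0⊕1⊕0⊕0⊕1⊕0⊕0⊕0⊕0⊕0⊕1⊕1⊕0⊕1 = 0
Codeword b1..b31 = 0110111110000100101001000001101

0110111110000100101001000001101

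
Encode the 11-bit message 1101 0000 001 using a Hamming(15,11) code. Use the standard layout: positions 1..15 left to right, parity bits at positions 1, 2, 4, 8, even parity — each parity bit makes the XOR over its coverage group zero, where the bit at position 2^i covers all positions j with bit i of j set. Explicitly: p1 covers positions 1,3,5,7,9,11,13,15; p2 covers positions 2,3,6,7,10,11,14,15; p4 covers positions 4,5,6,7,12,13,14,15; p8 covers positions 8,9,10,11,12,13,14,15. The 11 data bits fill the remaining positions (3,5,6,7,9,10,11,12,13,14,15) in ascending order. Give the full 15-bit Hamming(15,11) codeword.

Place data bits at non-power-of-two positions: b3=1, b5=1, b6=0, b7=1, b9=0, b10=0, b11=0, b12=0, b13=0, b14=0, b15=1.
p1 = XOR of data positions {3,5,7,9,11,13,15} = 1⊕1⊕1⊕0⊕0⊕0⊕1 = 0
p2 = XOR of data positions {3,6,7,10,11,14,15} = 1⊕0⊕1⊕0⊕0⊕0⊕1 = 1
p4 = XOR of data positions {5,6,7,12,13,14,15} = 1⊕0⊕1⊕0⊕0⊕0⊕1 = 1
p8 = XOR of data positions {9,10,11,12,13,14,15} = 0⊕0⊕0⊕0⊕0⊕0⊕1 = 1
Codeword b1..b15 = 011110110000001

011110110000001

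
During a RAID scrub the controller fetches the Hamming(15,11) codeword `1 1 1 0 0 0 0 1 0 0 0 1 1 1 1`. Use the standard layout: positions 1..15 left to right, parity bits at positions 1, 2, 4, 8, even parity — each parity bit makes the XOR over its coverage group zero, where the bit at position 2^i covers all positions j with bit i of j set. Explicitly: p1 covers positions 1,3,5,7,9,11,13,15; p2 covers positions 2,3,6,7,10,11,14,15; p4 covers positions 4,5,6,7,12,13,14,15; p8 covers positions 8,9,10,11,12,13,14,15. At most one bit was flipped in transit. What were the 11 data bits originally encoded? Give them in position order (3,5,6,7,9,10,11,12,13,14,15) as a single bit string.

s1: b1⊕b3⊕b5⊕b7⊕b9⊕b11⊕b13⊕b15 = 1⊕1⊕0⊕0⊕0⊕0⊕1⊕1 = 0
s2: b2⊕b3⊕b6⊕b7⊕b10⊕b11⊕b14⊕b15 = 1⊕1⊕0⊕0⊕0⊕0⊕1⊕1 = 0
s4: b4⊕b5⊕b6⊕b7⊕b12⊕b13⊕b14⊕b15 = 0⊕0⊕0⊕0⊕1⊕1⊕1⊕1 = 0
s8: b8⊕b9⊕b10⊕b11⊕b12⊕b13⊕b14⊕b15 = 1⊕0⊕0⊕0⊕1⊕1⊕1⊕1 = 1
Syndrome (s8...s1) = 1000 → position 8.
Flip bit 8: corrected codeword = 111000000001111
Data bits at positions 3,5,6,7,9,10,11,12,13,14,15: 10000001111

10000001111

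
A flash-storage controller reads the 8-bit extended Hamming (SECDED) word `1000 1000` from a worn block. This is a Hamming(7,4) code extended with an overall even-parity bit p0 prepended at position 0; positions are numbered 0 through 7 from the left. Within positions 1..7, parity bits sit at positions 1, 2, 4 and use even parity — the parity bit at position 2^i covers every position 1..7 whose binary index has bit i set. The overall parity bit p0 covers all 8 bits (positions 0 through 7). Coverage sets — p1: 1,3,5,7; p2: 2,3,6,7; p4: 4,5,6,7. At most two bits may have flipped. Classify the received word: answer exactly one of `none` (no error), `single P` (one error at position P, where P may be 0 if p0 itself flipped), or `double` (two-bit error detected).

s1: b1⊕b3⊕b5⊕b7 = 0⊕0⊕0⊕0 = 0
s2: b2⊕b3⊕b6⊕b7 = 0⊕0⊕0⊕0 = 0
s4: b4⊕b5⊕b6⊕b7 = 1⊕0⊕0⊕0 = 1
Syndrome (s4...s1) = 100 → position 4.
Overall parity (XOR of all 8 bits, including p0): 1⊕0⊕0⊕0⊕1⊕0⊕0⊕0 = 0
Overall=0, syndrome position=4 → double-bit error detected (uncorrectable).

double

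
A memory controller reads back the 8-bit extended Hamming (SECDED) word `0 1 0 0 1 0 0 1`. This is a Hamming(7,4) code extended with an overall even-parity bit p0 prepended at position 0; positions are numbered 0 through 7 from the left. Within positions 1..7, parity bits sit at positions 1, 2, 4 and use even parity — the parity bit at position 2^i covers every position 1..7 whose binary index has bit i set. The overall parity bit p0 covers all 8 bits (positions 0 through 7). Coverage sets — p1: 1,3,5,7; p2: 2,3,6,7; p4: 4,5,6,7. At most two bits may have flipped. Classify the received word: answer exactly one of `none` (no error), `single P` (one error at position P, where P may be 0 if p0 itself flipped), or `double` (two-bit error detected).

s1: b1⊕b3⊕b5⊕b7 = 1⊕0⊕0⊕1 = 0
s2: b2⊕b3⊕b6⊕b7 = 0⊕0⊕0⊕1 = 1
s4: b4⊕b5⊕b6⊕b7 = 1⊕0⊕0⊕1 = 0
Syndrome (s4...s1) = 010 → position 2.
Overall parity (XOR of all 8 bits, including p0): 0⊕1⊕0⊕0⊕1⊕0⊕0⊕1 = 1
Overall=1, syndrome position=2 → single-bit error at position 2.

single 2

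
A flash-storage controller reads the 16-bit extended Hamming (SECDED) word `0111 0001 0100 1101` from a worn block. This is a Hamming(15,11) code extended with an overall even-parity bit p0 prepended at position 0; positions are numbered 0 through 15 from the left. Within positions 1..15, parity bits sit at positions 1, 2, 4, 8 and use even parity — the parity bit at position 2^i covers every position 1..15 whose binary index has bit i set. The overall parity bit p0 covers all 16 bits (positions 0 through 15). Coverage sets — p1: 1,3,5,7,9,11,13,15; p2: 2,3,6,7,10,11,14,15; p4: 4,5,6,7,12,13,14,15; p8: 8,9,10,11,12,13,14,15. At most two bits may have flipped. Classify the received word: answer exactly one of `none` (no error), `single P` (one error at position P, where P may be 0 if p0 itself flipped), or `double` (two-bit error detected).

s1: b1⊕b3⊕b5⊕b7⊕b9⊕b11⊕b13⊕b15 = 1⊕1⊕0⊕1⊕1⊕0⊕1⊕1 = 0
s2: b2⊕b3⊕b6⊕b7⊕b10⊕b11⊕b14⊕b15 = 1⊕1⊕0⊕1⊕0⊕0⊕0⊕1 = 0
s4: b4⊕b5⊕b6⊕b7⊕b12⊕b13⊕b14⊕b15 = 0⊕0⊕0⊕1⊕1⊕1⊕0⊕1 = 0
s8: b8⊕b9⊕b10⊕b11⊕b12⊕b13⊕b14⊕b15 = 0⊕1⊕0⊕0⊕1⊕1⊕0⊕1 = 0
Syndrome (s8...s1) = 0000 → position 0 (no error).
Overall parity (XOR of all 16 bits, including p0): 0⊕1⊕1⊕1⊕0⊕0⊕0⊕1⊕0⊕1⊕0⊕0⊕1⊕1⊕0⊕1 = 0
Overall=0, syndrome position=0 → no error.

none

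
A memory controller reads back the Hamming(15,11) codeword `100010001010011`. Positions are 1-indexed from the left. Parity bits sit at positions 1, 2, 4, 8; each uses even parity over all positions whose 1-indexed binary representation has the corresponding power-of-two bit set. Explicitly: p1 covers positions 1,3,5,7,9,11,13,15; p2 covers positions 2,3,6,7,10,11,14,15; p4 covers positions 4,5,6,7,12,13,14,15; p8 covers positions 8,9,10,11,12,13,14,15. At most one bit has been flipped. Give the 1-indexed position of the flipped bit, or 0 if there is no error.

7

s1: b1⊕b3⊕b5⊕b7⊕b9⊕b11⊕b13⊕b15 = 1⊕0⊕1⊕0⊕1⊕1⊕0⊕1 = 1
s2: b2⊕b3⊕b6⊕b7⊕b10⊕b11⊕b14⊕b15 = 0⊕0⊕0⊕0⊕0⊕1⊕1⊕1 = 1
s4: b4⊕b5⊕b6⊕b7⊕b12⊕b13⊕b14⊕b15 = 0⊕1⊕0⊕0⊕0⊕0⊕1⊕1 = 1
s8: b8⊕b9⊕b10⊕b11⊕b12⊕b13⊕b14⊕b15 = 0⊕1⊕0⊕1⊕0⊕0⊕1⊕1 = 0
Syndrome (s8...s1) = 0111 → position 7.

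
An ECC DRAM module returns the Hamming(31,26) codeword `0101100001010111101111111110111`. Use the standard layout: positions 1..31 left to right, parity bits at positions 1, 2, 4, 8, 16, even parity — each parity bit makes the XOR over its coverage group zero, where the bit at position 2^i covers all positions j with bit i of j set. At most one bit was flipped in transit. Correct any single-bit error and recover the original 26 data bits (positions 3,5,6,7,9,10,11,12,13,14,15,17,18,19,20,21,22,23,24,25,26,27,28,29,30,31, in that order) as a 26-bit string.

s1: b1⊕b3⊕b5⊕b7⊕b9⊕b11⊕b13⊕b15⊕b17⊕b19⊕b21⊕b23⊕b25⊕b27⊕b29⊕b31 = 0⊕0⊕1⊕0⊕0⊕0⊕0⊕1⊕1⊕1⊕1⊕1⊕1⊕1⊕1⊕1 = 0
s2: b2⊕b3⊕b6⊕b7⊕b10⊕b11⊕b14⊕b15⊕b18⊕b19⊕b22⊕b23⊕b26⊕b27⊕b30⊕b31 = 1⊕0⊕0⊕0⊕1⊕0⊕1⊕1⊕0⊕1⊕1⊕1⊕1⊕1⊕1⊕1 = 1
s4: b4⊕b5⊕b6⊕b7⊕b12⊕b13⊕b14⊕b15⊕b20⊕b21⊕b22⊕b23⊕b28⊕b29⊕b30⊕b31 = 1⊕1⊕0⊕0⊕1⊕0⊕1⊕1⊕1⊕1⊕1⊕1⊕0⊕1⊕1⊕1 = 0
s8: b8⊕b9⊕b10⊕b11⊕b12⊕b13⊕b14⊕b15⊕b24⊕b25⊕b26⊕b27⊕b28⊕b29⊕b30⊕b31 = 0⊕0⊕1⊕0⊕1⊕0⊕1⊕1⊕1⊕1⊕1⊕1⊕0⊕1⊕1⊕1 = 1
s16: b16⊕b17⊕b18⊕b19⊕b20⊕b21⊕b22⊕b23⊕b24⊕b25⊕b26⊕b27⊕b28⊕b29⊕b30⊕b31 = 1⊕1⊕0⊕1⊕1⊕1⊕1⊕1⊕1⊕1⊕1⊕1⊕0⊕1⊕1⊕1 = 0
Syndrome (s16...s1) = 01010 → position 10.
Flip bit 10: corrected codeword = 0101100000010111101111111110111
Data bits at positions 3,5,6,7,9,10,11,12,13,14,15,17,18,19,20,21,22,23,24,25,26,27,28,29,30,31: 01000001011101111111110111

01000001011101111111110111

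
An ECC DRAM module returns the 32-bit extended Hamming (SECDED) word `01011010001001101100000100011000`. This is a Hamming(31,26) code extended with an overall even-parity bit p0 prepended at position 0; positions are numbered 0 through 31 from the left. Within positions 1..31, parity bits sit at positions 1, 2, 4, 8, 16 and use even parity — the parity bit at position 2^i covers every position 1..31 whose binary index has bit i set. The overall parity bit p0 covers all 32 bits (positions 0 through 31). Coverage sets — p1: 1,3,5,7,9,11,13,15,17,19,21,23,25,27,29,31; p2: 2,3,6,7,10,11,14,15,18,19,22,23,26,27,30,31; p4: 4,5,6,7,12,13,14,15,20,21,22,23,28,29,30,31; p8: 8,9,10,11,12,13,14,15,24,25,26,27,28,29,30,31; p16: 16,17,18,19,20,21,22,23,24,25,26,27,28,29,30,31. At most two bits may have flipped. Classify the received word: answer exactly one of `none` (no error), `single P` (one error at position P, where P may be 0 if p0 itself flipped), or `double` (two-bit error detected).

s1: b1⊕b3⊕b5⊕b7⊕b9⊕b11⊕b13⊕b15⊕b17⊕b19⊕b21⊕b23⊕b25⊕b27⊕b29⊕b31 = 1⊕1⊕0⊕0⊕0⊕0⊕1⊕0⊕1⊕0⊕0⊕1⊕0⊕1⊕0⊕0 = 0
s2: b2⊕b3⊕b6⊕b7⊕b10⊕b11⊕b14⊕b15⊕b18⊕b19⊕b22⊕b23⊕b26⊕b27⊕b30⊕b31 = 0⊕1⊕1⊕0⊕1⊕0⊕1⊕0⊕0⊕0⊕0⊕1⊕0⊕1⊕0⊕0 = 0
s4: b4⊕b5⊕b6⊕b7⊕b12⊕b13⊕b14⊕b15⊕b20⊕b21⊕b22⊕b23⊕b28⊕b29⊕b30⊕b31 = 1⊕0⊕1⊕0⊕0⊕1⊕1⊕0⊕0⊕0⊕0⊕1⊕1⊕0⊕0⊕0 = 0
s8: b8⊕b9⊕b10⊕b11⊕b12⊕b13⊕b14⊕b15⊕b24⊕b25⊕b26⊕b27⊕b28⊕b29⊕b30⊕b31 = 0⊕0⊕1⊕0⊕0⊕1⊕1⊕0⊕0⊕0⊕0⊕1⊕1⊕0⊕0⊕0 = 1
s16: b16⊕b17⊕b18⊕b19⊕b20⊕b21⊕b22⊕b23⊕b24⊕b25⊕b26⊕b27⊕b28⊕b29⊕b30⊕b31 = 1⊕1⊕0⊕0⊕0⊕0⊕0⊕1⊕0⊕0⊕0⊕1⊕1⊕0⊕0⊕0 = 1
Syndrome (s16...s1) = 11000 → position 24.
Overall parity (XOR of all 32 bits, including p0): 0⊕1⊕0⊕1⊕1⊕0⊕1⊕0⊕0⊕0⊕1⊕0⊕0⊕1⊕1⊕0⊕1⊕1⊕0⊕0⊕0⊕0⊕0⊕1⊕0⊕0⊕0⊕1⊕1⊕0⊕0⊕0 = 0
Overall=0, syndrome position=24 → double-bit error detected (uncorrectable).

double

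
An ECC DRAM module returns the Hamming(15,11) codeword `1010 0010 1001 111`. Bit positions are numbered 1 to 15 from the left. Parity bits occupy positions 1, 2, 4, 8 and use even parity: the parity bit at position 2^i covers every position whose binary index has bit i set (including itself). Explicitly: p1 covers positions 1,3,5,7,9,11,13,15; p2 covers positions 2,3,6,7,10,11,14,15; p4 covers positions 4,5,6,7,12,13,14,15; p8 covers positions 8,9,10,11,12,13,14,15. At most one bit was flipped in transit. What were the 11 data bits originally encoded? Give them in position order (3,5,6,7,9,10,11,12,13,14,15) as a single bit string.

s1: b1⊕b3⊕b5⊕b7⊕b9⊕b11⊕b13⊕b15 = 1⊕1⊕0⊕1⊕1⊕0⊕1⊕1 = 0
s2: b2⊕b3⊕b6⊕b7⊕b10⊕b11⊕b14⊕b15 = 0⊕1⊕0⊕1⊕0⊕0⊕1⊕1 = 0
s4: b4⊕b5⊕b6⊕b7⊕b12⊕b13⊕b14⊕b15 = 0⊕0⊕0⊕1⊕1⊕1⊕1⊕1 = 1
s8: b8⊕b9⊕b10⊕b11⊕b12⊕b13⊕b14⊕b15 = 0⊕1⊕0⊕0⊕1⊕1⊕1⊕1 = 1
Syndrome (s8...s1) = 1100 → position 12.
Flip bit 12: corrected codeword = 101000101000111
Data bits at positions 3,5,6,7,9,10,11,12,13,14,15: 10011000111

10011000111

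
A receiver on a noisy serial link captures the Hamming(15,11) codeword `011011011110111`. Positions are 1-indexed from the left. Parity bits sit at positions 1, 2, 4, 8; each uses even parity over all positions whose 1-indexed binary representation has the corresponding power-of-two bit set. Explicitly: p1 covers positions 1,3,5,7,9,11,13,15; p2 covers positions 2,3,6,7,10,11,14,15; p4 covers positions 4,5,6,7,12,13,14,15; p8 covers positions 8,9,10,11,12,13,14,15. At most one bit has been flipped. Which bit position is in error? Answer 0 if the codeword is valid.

14

s1: b1⊕b3⊕b5⊕b7⊕b9⊕b11⊕b13⊕b15 = 0⊕1⊕1⊕0⊕1⊕1⊕1⊕1 = 0
s2: b2⊕b3⊕b6⊕b7⊕b10⊕b11⊕b14⊕b15 = 1⊕1⊕1⊕0⊕1⊕1⊕1⊕1 = 1
s4: b4⊕b5⊕b6⊕b7⊕b12⊕b13⊕b14⊕b15 = 0⊕1⊕1⊕0⊕0⊕1⊕1⊕1 = 1
s8: b8⊕b9⊕b10⊕b11⊕b12⊕b13⊕b14⊕b15 = 1⊕1⊕1⊕1⊕0⊕1⊕1⊕1 = 1
Syndrome (s8...s1) = 1110 → position 14.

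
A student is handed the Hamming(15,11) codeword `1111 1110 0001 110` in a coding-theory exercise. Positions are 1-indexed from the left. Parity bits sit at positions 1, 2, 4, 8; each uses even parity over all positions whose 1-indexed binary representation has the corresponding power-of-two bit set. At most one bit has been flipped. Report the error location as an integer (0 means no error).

s1: b1⊕b3⊕b5⊕b7⊕b9⊕b11⊕b13⊕b15 = 1⊕1⊕1⊕1⊕0⊕0⊕1⊕0 = 1
s2: b2⊕b3⊕b6⊕b7⊕b10⊕b11⊕b14⊕b15 = 1⊕1⊕1⊕1⊕0⊕0⊕1⊕0 = 1
s4: b4⊕b5⊕b6⊕b7⊕b12⊕b13⊕b14⊕b15 = 1⊕1⊕1⊕1⊕1⊕1⊕1⊕0 = 1
s8: b8⊕b9⊕b10⊕b11⊕b12⊕b13⊕b14⊕b15 = 0⊕0⊕0⊕0⊕1⊕1⊕1⊕0 = 1
Syndrome (s8...s1) = 1111 → position 15.

15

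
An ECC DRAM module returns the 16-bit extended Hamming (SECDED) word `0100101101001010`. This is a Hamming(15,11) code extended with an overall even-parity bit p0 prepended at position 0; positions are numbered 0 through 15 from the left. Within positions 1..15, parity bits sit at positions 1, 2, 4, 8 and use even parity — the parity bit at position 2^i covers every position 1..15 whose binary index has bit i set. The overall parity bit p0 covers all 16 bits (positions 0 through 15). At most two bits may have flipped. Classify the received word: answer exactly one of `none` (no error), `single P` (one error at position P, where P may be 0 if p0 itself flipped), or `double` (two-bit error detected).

single 15

s1: b1⊕b3⊕b5⊕b7⊕b9⊕b11⊕b13⊕b15 = 1⊕0⊕0⊕1⊕1⊕0⊕0⊕0 = 1
s2: b2⊕b3⊕b6⊕b7⊕b10⊕b11⊕b14⊕b15 = 0⊕0⊕1⊕1⊕0⊕0⊕1⊕0 = 1
s4: b4⊕b5⊕b6⊕b7⊕b12⊕b13⊕b14⊕b15 = 1⊕0⊕1⊕1⊕1⊕0⊕1⊕0 = 1
s8: b8⊕b9⊕b10⊕b11⊕b12⊕b13⊕b14⊕b15 = 0⊕1⊕0⊕0⊕1⊕0⊕1⊕0 = 1
Syndrome (s8...s1) = 1111 → position 15.
Overall parity (XOR of all 16 bits, including p0): 0⊕1⊕0⊕0⊕1⊕0⊕1⊕1⊕0⊕1⊕0⊕0⊕1⊕0⊕1⊕0 = 1
Overall=1, syndrome position=15 → single-bit error at position 15.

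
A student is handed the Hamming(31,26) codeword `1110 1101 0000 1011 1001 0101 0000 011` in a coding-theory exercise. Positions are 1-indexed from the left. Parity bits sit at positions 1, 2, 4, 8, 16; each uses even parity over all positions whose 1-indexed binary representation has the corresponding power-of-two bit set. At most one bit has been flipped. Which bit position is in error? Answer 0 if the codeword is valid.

19

s1: b1⊕b3⊕b5⊕b7⊕b9⊕b11⊕b13⊕b15⊕b17⊕b19⊕b21⊕b23⊕b25⊕b27⊕b29⊕b31 = 1⊕1⊕1⊕0⊕0⊕0⊕1⊕1⊕1⊕0⊕0⊕0⊕0⊕0⊕0⊕1 = 1
s2: b2⊕b3⊕b6⊕b7⊕b10⊕b11⊕b14⊕b15⊕b18⊕b19⊕b22⊕b23⊕b26⊕b27⊕b30⊕b31 = 1⊕1⊕1⊕0⊕0⊕0⊕0⊕1⊕0⊕0⊕1⊕0⊕0⊕0⊕1⊕1 = 1
s4: b4⊕b5⊕b6⊕b7⊕b12⊕b13⊕b14⊕b15⊕b20⊕b21⊕b22⊕b23⊕b28⊕b29⊕b30⊕b31 = 0⊕1⊕1⊕0⊕0⊕1⊕0⊕1⊕1⊕0⊕1⊕0⊕0⊕0⊕1⊕1 = 0
s8: b8⊕b9⊕b10⊕b11⊕b12⊕b13⊕b14⊕b15⊕b24⊕b25⊕b26⊕b27⊕b28⊕b29⊕b30⊕b31 = 1⊕0⊕0⊕0⊕0⊕1⊕0⊕1⊕1⊕0⊕0⊕0⊕0⊕0⊕1⊕1 = 0
s16: b16⊕b17⊕b18⊕b19⊕b20⊕b21⊕b22⊕b23⊕b24⊕b25⊕b26⊕b27⊕b28⊕b29⊕b30⊕b31 = 1⊕1⊕0⊕0⊕1⊕0⊕1⊕0⊕1⊕0⊕0⊕0⊕0⊕0⊕1⊕1 = 1
Syndrome (s16...s1) = 10011 → position 19.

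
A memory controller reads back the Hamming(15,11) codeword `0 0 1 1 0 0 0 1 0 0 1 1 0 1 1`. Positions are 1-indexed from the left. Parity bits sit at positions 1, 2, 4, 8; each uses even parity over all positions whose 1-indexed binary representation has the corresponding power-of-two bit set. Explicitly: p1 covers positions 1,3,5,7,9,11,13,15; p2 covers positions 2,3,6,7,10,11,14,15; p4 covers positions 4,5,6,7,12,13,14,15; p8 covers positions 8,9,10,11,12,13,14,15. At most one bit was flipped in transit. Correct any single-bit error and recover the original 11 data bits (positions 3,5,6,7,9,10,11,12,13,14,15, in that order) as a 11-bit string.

10001011011

s1: b1⊕b3⊕b5⊕b7⊕b9⊕b11⊕b13⊕b15 = 0⊕1⊕0⊕0⊕0⊕1⊕0⊕1 = 1
s2: b2⊕b3⊕b6⊕b7⊕b10⊕b11⊕b14⊕b15 = 0⊕1⊕0⊕0⊕0⊕1⊕1⊕1 = 0
s4: b4⊕b5⊕b6⊕b7⊕b12⊕b13⊕b14⊕b15 = 1⊕0⊕0⊕0⊕1⊕0⊕1⊕1 = 0
s8: b8⊕b9⊕b10⊕b11⊕b12⊕b13⊕b14⊕b15 = 1⊕0⊕0⊕1⊕1⊕0⊕1⊕1 = 1
Syndrome (s8...s1) = 1001 → position 9.
Flip bit 9: corrected codeword = 001100011011011
Data bits at positions 3,5,6,7,9,10,11,12,13,14,15: 10001011011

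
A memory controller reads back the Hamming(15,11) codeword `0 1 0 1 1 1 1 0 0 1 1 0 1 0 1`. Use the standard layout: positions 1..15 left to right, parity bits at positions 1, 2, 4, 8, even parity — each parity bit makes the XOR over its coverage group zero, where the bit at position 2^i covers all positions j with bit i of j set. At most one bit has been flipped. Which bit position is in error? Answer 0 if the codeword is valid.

s1: b1⊕b3⊕b5⊕b7⊕b9⊕b11⊕b13⊕b15 = 0⊕0⊕1⊕1⊕0⊕1⊕1⊕1 = 1
s2: b2⊕b3⊕b6⊕b7⊕b10⊕b11⊕b14⊕b15 = 1⊕0⊕1⊕1⊕1⊕1⊕0⊕1 = 0
s4: b4⊕b5⊕b6⊕b7⊕b12⊕b13⊕b14⊕b15 = 1⊕1⊕1⊕1⊕0⊕1⊕0⊕1 = 0
s8: b8⊕b9⊕b10⊕b11⊕b12⊕b13⊕b14⊕b15 = 0⊕0⊕1⊕1⊕0⊕1⊕0⊕1 = 0
Syndrome (s8...s1) = 0001 → position 1.

1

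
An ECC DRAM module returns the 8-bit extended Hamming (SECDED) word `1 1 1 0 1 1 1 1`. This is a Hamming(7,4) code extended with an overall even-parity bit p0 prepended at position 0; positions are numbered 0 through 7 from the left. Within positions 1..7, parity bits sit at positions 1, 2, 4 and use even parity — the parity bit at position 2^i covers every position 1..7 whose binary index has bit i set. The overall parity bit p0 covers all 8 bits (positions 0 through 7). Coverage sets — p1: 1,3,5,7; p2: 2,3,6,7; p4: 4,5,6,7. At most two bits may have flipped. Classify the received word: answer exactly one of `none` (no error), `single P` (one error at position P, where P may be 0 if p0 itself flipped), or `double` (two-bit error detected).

single 3

s1: b1⊕b3⊕b5⊕b7 = 1⊕0⊕1⊕1 = 1
s2: b2⊕b3⊕b6⊕b7 = 1⊕0⊕1⊕1 = 1
s4: b4⊕b5⊕b6⊕b7 = 1⊕1⊕1⊕1 = 0
Syndrome (s4...s1) = 011 → position 3.
Overall parity (XOR of all 8 bits, including p0): 1⊕1⊕1⊕0⊕1⊕1⊕1⊕1 = 1
Overall=1, syndrome position=3 → single-bit error at position 3.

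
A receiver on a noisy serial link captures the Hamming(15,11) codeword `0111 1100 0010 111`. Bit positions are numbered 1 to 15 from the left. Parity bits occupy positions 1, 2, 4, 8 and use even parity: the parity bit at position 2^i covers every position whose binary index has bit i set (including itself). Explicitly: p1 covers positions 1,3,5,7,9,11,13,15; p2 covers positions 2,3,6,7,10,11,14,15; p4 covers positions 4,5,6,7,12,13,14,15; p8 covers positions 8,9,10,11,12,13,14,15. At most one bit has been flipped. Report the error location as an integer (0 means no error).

s1: b1⊕b3⊕b5⊕b7⊕b9⊕b11⊕b13⊕b15 = 0⊕1⊕1⊕0⊕0⊕1⊕1⊕1 = 1
s2: b2⊕b3⊕b6⊕b7⊕b10⊕b11⊕b14⊕b15 = 1⊕1⊕1⊕0⊕0⊕1⊕1⊕1 = 0
s4: b4⊕b5⊕b6⊕b7⊕b12⊕b13⊕b14⊕b15 = 1⊕1⊕1⊕0⊕0⊕1⊕1⊕1 = 0
s8: b8⊕b9⊕b10⊕b11⊕b12⊕b13⊕b14⊕b15 = 0⊕0⊕0⊕1⊕0⊕1⊕1⊕1 = 0
Syndrome (s8...s1) = 0001 → position 1.

1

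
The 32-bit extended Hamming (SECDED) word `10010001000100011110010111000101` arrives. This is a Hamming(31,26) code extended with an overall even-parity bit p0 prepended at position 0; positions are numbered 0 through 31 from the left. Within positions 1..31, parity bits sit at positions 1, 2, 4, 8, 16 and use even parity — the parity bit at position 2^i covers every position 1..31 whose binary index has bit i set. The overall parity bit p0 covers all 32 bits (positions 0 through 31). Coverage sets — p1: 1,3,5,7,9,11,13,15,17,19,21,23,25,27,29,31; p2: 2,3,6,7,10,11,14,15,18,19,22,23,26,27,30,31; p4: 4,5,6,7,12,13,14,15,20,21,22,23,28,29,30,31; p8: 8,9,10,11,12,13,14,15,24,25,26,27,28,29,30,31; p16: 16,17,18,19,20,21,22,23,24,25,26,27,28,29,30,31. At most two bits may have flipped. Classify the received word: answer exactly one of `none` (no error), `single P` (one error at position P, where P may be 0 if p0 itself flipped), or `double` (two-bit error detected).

double

s1: b1⊕b3⊕b5⊕b7⊕b9⊕b11⊕b13⊕b15⊕b17⊕b19⊕b21⊕b23⊕b25⊕b27⊕b29⊕b31 = 0⊕1⊕0⊕1⊕0⊕1⊕0⊕1⊕1⊕0⊕1⊕1⊕1⊕0⊕1⊕1 = 0
s2: b2⊕b3⊕b6⊕b7⊕b10⊕b11⊕b14⊕b15⊕b18⊕b19⊕b22⊕b23⊕b26⊕b27⊕b30⊕b31 = 0⊕1⊕0⊕1⊕0⊕1⊕0⊕1⊕1⊕0⊕0⊕1⊕0⊕0⊕0⊕1 = 1
s4: b4⊕b5⊕b6⊕b7⊕b12⊕b13⊕b14⊕b15⊕b20⊕b21⊕b22⊕b23⊕b28⊕b29⊕b30⊕b31 = 0⊕0⊕0⊕1⊕0⊕0⊕0⊕1⊕0⊕1⊕0⊕1⊕0⊕1⊕0⊕1 = 0
s8: b8⊕b9⊕b10⊕b11⊕b12⊕b13⊕b14⊕b15⊕b24⊕b25⊕b26⊕b27⊕b28⊕b29⊕b30⊕b31 = 0⊕0⊕0⊕1⊕0⊕0⊕0⊕1⊕1⊕1⊕0⊕0⊕0⊕1⊕0⊕1 = 0
s16: b16⊕b17⊕b18⊕b19⊕b20⊕b21⊕b22⊕b23⊕b24⊕b25⊕b26⊕b27⊕b28⊕b29⊕b30⊕b31 = 1⊕1⊕1⊕0⊕0⊕1⊕0⊕1⊕1⊕1⊕0⊕0⊕0⊕1⊕0⊕1 = 1
Syndrome (s16...s1) = 10010 → position 18.
Overall parity (XOR of all 32 bits, including p0): 1⊕0⊕0⊕1⊕0⊕0⊕0⊕1⊕0⊕0⊕0⊕1⊕0⊕0⊕0⊕1⊕1⊕1⊕1⊕0⊕0⊕1⊕0⊕1⊕1⊕1⊕0⊕0⊕0⊕1⊕0⊕1 = 0
Overall=0, syndrome position=18 → double-bit error detected (uncorrectable).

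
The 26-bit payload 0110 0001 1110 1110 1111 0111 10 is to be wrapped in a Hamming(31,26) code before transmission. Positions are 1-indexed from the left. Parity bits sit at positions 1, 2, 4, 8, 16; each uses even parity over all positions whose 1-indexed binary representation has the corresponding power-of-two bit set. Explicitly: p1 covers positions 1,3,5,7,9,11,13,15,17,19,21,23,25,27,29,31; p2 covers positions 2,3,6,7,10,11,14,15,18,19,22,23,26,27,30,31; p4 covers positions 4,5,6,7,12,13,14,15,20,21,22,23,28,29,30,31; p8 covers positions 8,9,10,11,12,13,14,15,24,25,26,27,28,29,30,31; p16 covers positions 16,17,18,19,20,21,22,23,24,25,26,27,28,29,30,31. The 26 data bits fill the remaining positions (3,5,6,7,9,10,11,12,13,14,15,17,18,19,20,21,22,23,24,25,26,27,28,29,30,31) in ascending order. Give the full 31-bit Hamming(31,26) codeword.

0100110000011111011101111011110

Place data bits at non-power-of-two positions: b3=0, b5=1, b6=1, b7=0, b9=0, b10=0, b11=0, b12=1, b13=1, b14=1, b15=1, b17=0, b18=1, b19=1, b20=1, b21=0, b22=1, b23=1, b24=1, b25=1, b26=0, b27=1, b28=1, b29=1, b30=1, b31=0.
p1 = XOR of data positions {3,5,7,9,11,13,15,17,19,21,23,25,27,29,31} = 0⊕1⊕0⊕0⊕0⊕1⊕1⊕0⊕1⊕0⊕1⊕1⊕1⊕1⊕0 = 0
p2 = XOR of data positions {3,6,7,10,11,14,15,18,19,22,23,26,27,30,31} = 0⊕1⊕0⊕0⊕0⊕1⊕1⊕1⊕1⊕1⊕1⊕0⊕1⊕1⊕0 = 1
p4 = XOR of data positions {5,6,7,12,13,14,15,20,21,22,23,28,29,30,31} = 1⊕1⊕0⊕1⊕1⊕1⊕1⊕1⊕0⊕1⊕1⊕1⊕1⊕1⊕0 = 0
p8 = XOR of data positions {9,10,11,12,13,14,15,24,25,26,27,28,29,30,31} = 0⊕0⊕0⊕1⊕1⊕1⊕1⊕1⊕1⊕0⊕1⊕1⊕1⊕1⊕0 = 0
p16 = XOR of data positions {17,18,19,20,21,22,23,24,25,26,27,28,29,30,31} = 0⊕1⊕1⊕1⊕0⊕1⊕1⊕1⊕1⊕0⊕1⊕1⊕1⊕1⊕0 = 1
Codeword b1..b31 = 0100110000011111011101111011110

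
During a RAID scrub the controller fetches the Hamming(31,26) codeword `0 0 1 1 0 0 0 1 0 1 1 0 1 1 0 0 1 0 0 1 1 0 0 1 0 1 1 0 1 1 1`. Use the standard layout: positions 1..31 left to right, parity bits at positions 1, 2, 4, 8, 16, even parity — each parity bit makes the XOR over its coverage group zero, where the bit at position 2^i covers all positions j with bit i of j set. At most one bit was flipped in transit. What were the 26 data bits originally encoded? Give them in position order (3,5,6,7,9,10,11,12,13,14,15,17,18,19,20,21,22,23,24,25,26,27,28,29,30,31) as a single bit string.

s1: b1⊕b3⊕b5⊕b7⊕b9⊕b11⊕b13⊕b15⊕b17⊕b19⊕b21⊕b23⊕b25⊕b27⊕b29⊕b31 = 0⊕1⊕0⊕0⊕0⊕1⊕1⊕0⊕1⊕0⊕1⊕0⊕0⊕1⊕1⊕1 = 0
s2: b2⊕b3⊕b6⊕b7⊕b10⊕b11⊕b14⊕b15⊕b18⊕b19⊕b22⊕b23⊕b26⊕b27⊕b30⊕b31 = 0⊕1⊕0⊕0⊕1⊕1⊕1⊕0⊕0⊕0⊕0⊕0⊕1⊕1⊕1⊕1 = 0
s4: b4⊕b5⊕b6⊕b7⊕b12⊕b13⊕b14⊕b15⊕b20⊕b21⊕b22⊕b23⊕b28⊕b29⊕b30⊕b31 = 1⊕0⊕0⊕0⊕0⊕1⊕1⊕0⊕1⊕1⊕0⊕0⊕0⊕1⊕1⊕1 = 0
s8: b8⊕b9⊕b10⊕b11⊕b12⊕b13⊕b14⊕b15⊕b24⊕b25⊕b26⊕b27⊕b28⊕b29⊕b30⊕b31 = 1⊕0⊕1⊕1⊕0⊕1⊕1⊕0⊕1⊕0⊕1⊕1⊕0⊕1⊕1⊕1 = 1
s16: b16⊕b17⊕b18⊕b19⊕b20⊕b21⊕b22⊕b23⊕b24⊕b25⊕b26⊕b27⊕b28⊕b29⊕b30⊕b31 = 0⊕1⊕0⊕0⊕1⊕1⊕0⊕0⊕1⊕0⊕1⊕1⊕0⊕1⊕1⊕1 = 1
Syndrome (s16...s1) = 11000 → position 24.
Flip bit 24: corrected codeword = 0011000101101100100110000110111
Data bits at positions 3,5,6,7,9,10,11,12,13,14,15,17,18,19,20,21,22,23,24,25,26,27,28,29,30,31: 10000110110100110000110111

10000110110100110000110111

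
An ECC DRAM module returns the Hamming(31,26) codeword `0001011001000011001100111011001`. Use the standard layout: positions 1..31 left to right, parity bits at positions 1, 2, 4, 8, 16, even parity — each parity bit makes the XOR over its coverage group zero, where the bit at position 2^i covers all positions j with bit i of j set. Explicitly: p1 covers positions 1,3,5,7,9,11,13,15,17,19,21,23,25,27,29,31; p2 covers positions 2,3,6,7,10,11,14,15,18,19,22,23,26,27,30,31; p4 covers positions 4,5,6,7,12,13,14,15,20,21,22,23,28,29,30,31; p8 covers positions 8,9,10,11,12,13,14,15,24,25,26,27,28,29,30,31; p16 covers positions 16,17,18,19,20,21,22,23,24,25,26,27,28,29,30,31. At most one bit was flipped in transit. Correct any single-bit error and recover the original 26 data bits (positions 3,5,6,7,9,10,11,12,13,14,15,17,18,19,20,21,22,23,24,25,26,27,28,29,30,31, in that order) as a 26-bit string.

s1: b1⊕b3⊕b5⊕b7⊕b9⊕b11⊕b13⊕b15⊕b17⊕b19⊕b21⊕b23⊕b25⊕b27⊕b29⊕b31 = 0⊕0⊕0⊕1⊕0⊕0⊕0⊕1⊕0⊕1⊕0⊕1⊕1⊕1⊕0⊕1 = 1
s2: b2⊕b3⊕b6⊕b7⊕b10⊕b11⊕b14⊕b15⊕b18⊕b19⊕b22⊕b23⊕b26⊕b27⊕b30⊕b31 = 0⊕0⊕1⊕1⊕1⊕0⊕0⊕1⊕0⊕1⊕0⊕1⊕0⊕1⊕0⊕1 = 0
s4: b4⊕b5⊕b6⊕b7⊕b12⊕b13⊕b14⊕b15⊕b20⊕b21⊕b22⊕b23⊕b28⊕b29⊕b30⊕b31 = 1⊕0⊕1⊕1⊕0⊕0⊕0⊕1⊕1⊕0⊕0⊕1⊕1⊕0⊕0⊕1 = 0
s8: b8⊕b9⊕b10⊕b11⊕b12⊕b13⊕b14⊕b15⊕b24⊕b25⊕b26⊕b27⊕b28⊕b29⊕b30⊕b31 = 0⊕0⊕1⊕0⊕0⊕0⊕0⊕1⊕1⊕1⊕0⊕1⊕1⊕0⊕0⊕1 = 1
s16: b16⊕b17⊕b18⊕b19⊕b20⊕b21⊕b22⊕b23⊕b24⊕b25⊕b26⊕b27⊕b28⊕b29⊕b30⊕b31 = 1⊕0⊕0⊕1⊕1⊕0⊕0⊕1⊕1⊕1⊕0⊕1⊕1⊕0⊕0⊕1 = 1
Syndrome (s16...s1) = 11001 → position 25.
Flip bit 25: corrected codeword = 0001011001000011001100110011001
Data bits at positions 3,5,6,7,9,10,11,12,13,14,15,17,18,19,20,21,22,23,24,25,26,27,28,29,30,31: 00110100001001100110011001

00110100001001100110011001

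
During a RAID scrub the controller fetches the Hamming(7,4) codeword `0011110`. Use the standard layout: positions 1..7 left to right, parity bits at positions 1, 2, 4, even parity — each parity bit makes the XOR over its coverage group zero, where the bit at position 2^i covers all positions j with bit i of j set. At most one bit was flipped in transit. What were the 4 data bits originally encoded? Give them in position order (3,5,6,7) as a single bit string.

1110

s1: b1⊕b3⊕b5⊕b7 = 0⊕1⊕1⊕0 = 0
s2: b2⊕b3⊕b6⊕b7 = 0⊕1⊕1⊕0 = 0
s4: b4⊕b5⊕b6⊕b7 = 1⊕1⊕1⊕0 = 1
Syndrome (s4...s1) = 100 → position 4.
Flip bit 4: corrected codeword = 0010110
Data bits at positions 3,5,6,7: 1110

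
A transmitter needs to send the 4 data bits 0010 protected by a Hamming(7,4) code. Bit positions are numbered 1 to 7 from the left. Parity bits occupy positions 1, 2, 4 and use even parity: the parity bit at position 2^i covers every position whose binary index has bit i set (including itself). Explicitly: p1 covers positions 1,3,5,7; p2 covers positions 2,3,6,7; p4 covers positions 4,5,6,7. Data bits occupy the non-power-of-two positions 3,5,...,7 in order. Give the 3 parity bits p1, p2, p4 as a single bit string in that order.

011

Place data bits at non-power-of-two positions: b3=0, b5=0, b6=1, b7=0.
p1 = XOR of data positions {3,5,7} = 0⊕0⊕0 = 0
p2 = XOR of data positions {3,6,7} = 0⊕1⊕0 = 1
p4 = XOR of data positions {5,6,7} = 0⊕1⊕0 = 1
Parity bits p1,p2,p4 = 011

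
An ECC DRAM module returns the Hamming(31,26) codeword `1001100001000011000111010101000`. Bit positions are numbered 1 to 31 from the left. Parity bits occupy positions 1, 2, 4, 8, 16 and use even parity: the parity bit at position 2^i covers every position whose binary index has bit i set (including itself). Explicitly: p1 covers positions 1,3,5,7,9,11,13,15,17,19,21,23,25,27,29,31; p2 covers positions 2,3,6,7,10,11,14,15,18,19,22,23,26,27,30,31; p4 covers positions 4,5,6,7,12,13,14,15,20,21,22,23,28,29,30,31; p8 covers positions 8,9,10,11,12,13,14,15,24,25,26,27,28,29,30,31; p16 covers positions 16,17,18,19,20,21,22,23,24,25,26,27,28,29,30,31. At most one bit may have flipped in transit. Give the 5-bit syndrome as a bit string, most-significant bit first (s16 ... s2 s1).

11100

s1: b1⊕b3⊕b5⊕b7⊕b9⊕b11⊕b13⊕b15⊕b17⊕b19⊕b21⊕b23⊕b25⊕b27⊕b29⊕b31 = 1⊕0⊕1⊕0⊕0⊕0⊕0⊕1⊕0⊕0⊕1⊕0⊕0⊕0⊕0⊕0 = 0
s2: b2⊕b3⊕b6⊕b7⊕b10⊕b11⊕b14⊕b15⊕b18⊕b19⊕b22⊕b23⊕b26⊕b27⊕b30⊕b31 = 0⊕0⊕0⊕0⊕1⊕0⊕0⊕1⊕0⊕0⊕1⊕0⊕1⊕0⊕0⊕0 = 0
s4: b4⊕b5⊕b6⊕b7⊕b12⊕b13⊕b14⊕b15⊕b20⊕b21⊕b22⊕b23⊕b28⊕b29⊕b30⊕b31 = 1⊕1⊕0⊕0⊕0⊕0⊕0⊕1⊕1⊕1⊕1⊕0⊕1⊕0⊕0⊕0 = 1
s8: b8⊕b9⊕b10⊕b11⊕b12⊕b13⊕b14⊕b15⊕b24⊕b25⊕b26⊕b27⊕b28⊕b29⊕b30⊕b31 = 0⊕0⊕1⊕0⊕0⊕0⊕0⊕1⊕1⊕0⊕1⊕0⊕1⊕0⊕0⊕0 = 1
s16: b16⊕b17⊕b18⊕b19⊕b20⊕b21⊕b22⊕b23⊕b24⊕b25⊕b26⊕b27⊕b28⊕b29⊕b30⊕b31 = 1⊕0⊕0⊕0⊕1⊕1⊕1⊕0⊕1⊕0⊕1⊕0⊕1⊕0⊕0⊕0 = 1
Syndrome (s16...s1) = 11100 → position 28.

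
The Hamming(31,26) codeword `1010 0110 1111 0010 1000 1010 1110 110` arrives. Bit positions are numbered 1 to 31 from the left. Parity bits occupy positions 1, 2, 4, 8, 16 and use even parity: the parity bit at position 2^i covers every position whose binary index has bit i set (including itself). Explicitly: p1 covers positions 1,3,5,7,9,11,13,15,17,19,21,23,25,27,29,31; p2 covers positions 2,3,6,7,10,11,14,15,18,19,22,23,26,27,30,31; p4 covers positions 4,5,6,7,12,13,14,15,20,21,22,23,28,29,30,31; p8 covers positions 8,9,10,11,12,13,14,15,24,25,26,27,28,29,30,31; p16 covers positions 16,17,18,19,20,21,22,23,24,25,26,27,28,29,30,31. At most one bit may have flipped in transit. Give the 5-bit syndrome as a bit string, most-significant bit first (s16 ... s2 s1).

00000

s1: b1⊕b3⊕b5⊕b7⊕b9⊕b11⊕b13⊕b15⊕b17⊕b19⊕b21⊕b23⊕b25⊕b27⊕b29⊕b31 = 1⊕1⊕0⊕1⊕1⊕1⊕0⊕1⊕1⊕0⊕1⊕1⊕1⊕1⊕1⊕0 = 0
s2: b2⊕b3⊕b6⊕b7⊕b10⊕b11⊕b14⊕b15⊕b18⊕b19⊕b22⊕b23⊕b26⊕b27⊕b30⊕b31 = 0⊕1⊕1⊕1⊕1⊕1⊕0⊕1⊕0⊕0⊕0⊕1⊕1⊕1⊕1⊕0 = 0
s4: b4⊕b5⊕b6⊕b7⊕b12⊕b13⊕b14⊕b15⊕b20⊕b21⊕b22⊕b23⊕b28⊕b29⊕b30⊕b31 = 0⊕0⊕1⊕1⊕1⊕0⊕0⊕1⊕0⊕1⊕0⊕1⊕0⊕1⊕1⊕0 = 0
s8: b8⊕b9⊕b10⊕b11⊕b12⊕b13⊕b14⊕b15⊕b24⊕b25⊕b26⊕b27⊕b28⊕b29⊕b30⊕b31 = 0⊕1⊕1⊕1⊕1⊕0⊕0⊕1⊕0⊕1⊕1⊕1⊕0⊕1⊕1⊕0 = 0
s16: b16⊕b17⊕b18⊕b19⊕b20⊕b21⊕b22⊕b23⊕b24⊕b25⊕b26⊕b27⊕b28⊕b29⊕b30⊕b31 = 0⊕1⊕0⊕0⊕0⊕1⊕0⊕1⊕0⊕1⊕1⊕1⊕0⊕1⊕1⊕0 = 0
Syndrome (s16...s1) = 00000 → position 0 (no error).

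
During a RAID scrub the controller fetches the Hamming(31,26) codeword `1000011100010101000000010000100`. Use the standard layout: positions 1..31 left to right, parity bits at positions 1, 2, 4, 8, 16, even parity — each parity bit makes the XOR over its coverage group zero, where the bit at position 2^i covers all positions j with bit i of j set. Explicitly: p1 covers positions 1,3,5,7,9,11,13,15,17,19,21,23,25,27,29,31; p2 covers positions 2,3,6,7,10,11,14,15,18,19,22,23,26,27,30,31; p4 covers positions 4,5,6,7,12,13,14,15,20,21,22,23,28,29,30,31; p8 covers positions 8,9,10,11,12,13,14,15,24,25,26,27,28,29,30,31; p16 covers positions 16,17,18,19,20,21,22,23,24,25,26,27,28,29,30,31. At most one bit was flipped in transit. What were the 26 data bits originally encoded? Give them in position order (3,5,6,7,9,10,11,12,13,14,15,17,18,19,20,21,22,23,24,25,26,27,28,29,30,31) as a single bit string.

00110001010000000010000101

s1: b1⊕b3⊕b5⊕b7⊕b9⊕b11⊕b13⊕b15⊕b17⊕b19⊕b21⊕b23⊕b25⊕b27⊕b29⊕b31 = 1⊕0⊕0⊕1⊕0⊕0⊕0⊕0⊕0⊕0⊕0⊕0⊕0⊕0⊕1⊕0 = 1
s2: b2⊕b3⊕b6⊕b7⊕b10⊕b11⊕b14⊕b15⊕b18⊕b19⊕b22⊕b23⊕b26⊕b27⊕b30⊕b31 = 0⊕0⊕1⊕1⊕0⊕0⊕1⊕0⊕0⊕0⊕0⊕0⊕0⊕0⊕0⊕0 = 1
s4: b4⊕b5⊕b6⊕b7⊕b12⊕b13⊕b14⊕b15⊕b20⊕b21⊕b22⊕b23⊕b28⊕b29⊕b30⊕b31 = 0⊕0⊕1⊕1⊕1⊕0⊕1⊕0⊕0⊕0⊕0⊕0⊕0⊕1⊕0⊕0 = 1
s8: b8⊕b9⊕b10⊕b11⊕b12⊕b13⊕b14⊕b15⊕b24⊕b25⊕b26⊕b27⊕b28⊕b29⊕b30⊕b31 = 1⊕0⊕0⊕0⊕1⊕0⊕1⊕0⊕1⊕0⊕0⊕0⊕0⊕1⊕0⊕0 = 1
s16: b16⊕b17⊕b18⊕b19⊕b20⊕b21⊕b22⊕b23⊕b24⊕b25⊕b26⊕b27⊕b28⊕b29⊕b30⊕b31 = 1⊕0⊕0⊕0⊕0⊕0⊕0⊕0⊕1⊕0⊕0⊕0⊕0⊕1⊕0⊕0 = 1
Syndrome (s16...s1) = 11111 → position 31.
Flip bit 31: corrected codeword = 1000011100010101000000010000101
Data bits at positions 3,5,6,7,9,10,11,12,13,14,15,17,18,19,20,21,22,23,24,25,26,27,28,29,30,31: 00110001010000000010000101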